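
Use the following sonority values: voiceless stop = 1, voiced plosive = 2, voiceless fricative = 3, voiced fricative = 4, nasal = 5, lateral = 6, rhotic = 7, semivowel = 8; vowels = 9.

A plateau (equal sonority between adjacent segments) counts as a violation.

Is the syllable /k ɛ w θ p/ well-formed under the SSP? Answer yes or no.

Onset: /k/ is a voiceless stop (sonority 1); then the nucleus /ɛ/ (sonority 9).
Onset profile 1-9 — rises to the nucleus.
Coda: /w/ is a semivowel (sonority 8), /θ/ is a voiceless fricative (sonority 3), /p/ is a voiceless stop (sonority 1).
Coda profile 9-8-3-1 — falls from the nucleus.

yes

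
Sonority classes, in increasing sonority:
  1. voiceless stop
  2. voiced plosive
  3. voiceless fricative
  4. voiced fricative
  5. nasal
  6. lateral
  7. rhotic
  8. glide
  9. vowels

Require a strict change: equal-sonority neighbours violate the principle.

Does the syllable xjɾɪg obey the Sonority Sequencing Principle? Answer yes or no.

Onset: /x/ is a voiceless fricative (sonority 3), /j/ is a glide (sonority 8), /ɾ/ is a rhotic (sonority 7); then the nucleus /ɪ/ (sonority 9).
Onset profile 3-8-7-9 — does not strictly rise throughout.
Coda: /g/ is a voiced plosive (sonority 2).
Coda profile 9-2 — falls from the nucleus.

no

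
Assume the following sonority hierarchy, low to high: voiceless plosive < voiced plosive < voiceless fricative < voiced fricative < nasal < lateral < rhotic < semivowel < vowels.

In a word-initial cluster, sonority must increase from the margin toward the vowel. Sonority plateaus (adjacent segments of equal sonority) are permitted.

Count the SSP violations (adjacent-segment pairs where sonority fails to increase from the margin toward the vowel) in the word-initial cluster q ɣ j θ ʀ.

1

/q/ is a voiceless plosive (sonority 1).
/ɣ/ is a voiced fricative (sonority 4).
/j/ is a semivowel (sonority 8).
/θ/ is a voiceless fricative (sonority 3).
/ʀ/ is a rhotic (sonority 7).
/q/→/ɣ/: 1→4 (rises) — ok.
/ɣ/→/j/: 4→8 (rises) — ok.
/j/→/θ/: 8→3 (does not rise) — violation.
/θ/→/ʀ/: 3→7 (rises) — ok.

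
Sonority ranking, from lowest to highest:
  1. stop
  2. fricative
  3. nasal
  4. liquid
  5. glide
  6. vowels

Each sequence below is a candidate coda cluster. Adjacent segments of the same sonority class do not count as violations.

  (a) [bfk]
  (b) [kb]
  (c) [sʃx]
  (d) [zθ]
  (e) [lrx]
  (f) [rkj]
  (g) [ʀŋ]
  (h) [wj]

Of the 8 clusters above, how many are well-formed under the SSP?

(a) [bfk]: profile 1-2-1 — violates.
(b) [kb]: profile 1-1 — obeys.
(c) [sʃx]: profile 2-2-2 — obeys.
(d) [zθ]: profile 2-2 — obeys.
(e) [lrx]: profile 4-4-2 — obeys.
(f) [rkj]: profile 4-1-5 — violates.
(g) [ʀŋ]: profile 4-3 — obeys.
(h) [wj]: profile 5-5 — obeys.

6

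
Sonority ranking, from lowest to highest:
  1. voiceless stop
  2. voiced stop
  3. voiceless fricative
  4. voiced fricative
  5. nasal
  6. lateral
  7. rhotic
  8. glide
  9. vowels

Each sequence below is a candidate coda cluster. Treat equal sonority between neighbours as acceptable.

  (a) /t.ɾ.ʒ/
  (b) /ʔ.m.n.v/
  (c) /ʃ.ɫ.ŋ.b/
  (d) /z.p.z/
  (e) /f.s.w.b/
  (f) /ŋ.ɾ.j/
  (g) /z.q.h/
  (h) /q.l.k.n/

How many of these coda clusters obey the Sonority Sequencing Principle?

(a) sonority 1-7-4: ill-formed.
(b) sonority 1-5-5-4: ill-formed.
(c) sonority 3-6-5-2: ill-formed.
(d) sonority 4-1-4: ill-formed.
(e) sonority 3-3-8-2: ill-formed.
(f) sonority 5-7-8: ill-formed.
(g) sonority 4-1-3: ill-formed.
(h) sonority 1-6-1-5: ill-formed.

0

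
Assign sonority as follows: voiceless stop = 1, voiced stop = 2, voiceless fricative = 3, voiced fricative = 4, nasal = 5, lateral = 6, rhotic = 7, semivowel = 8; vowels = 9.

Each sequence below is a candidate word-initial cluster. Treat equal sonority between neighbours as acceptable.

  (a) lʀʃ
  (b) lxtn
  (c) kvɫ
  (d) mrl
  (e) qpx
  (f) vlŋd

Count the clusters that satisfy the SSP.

(a) lʀʃ: profile 6-7-3 — violates.
(b) lxtn: profile 6-3-1-5 — violates.
(c) kvɫ: profile 1-4-6 — obeys.
(d) mrl: profile 5-7-6 — violates.
(e) qpx: profile 1-1-3 — obeys.
(f) vlŋd: profile 4-6-5-2 — violates.

2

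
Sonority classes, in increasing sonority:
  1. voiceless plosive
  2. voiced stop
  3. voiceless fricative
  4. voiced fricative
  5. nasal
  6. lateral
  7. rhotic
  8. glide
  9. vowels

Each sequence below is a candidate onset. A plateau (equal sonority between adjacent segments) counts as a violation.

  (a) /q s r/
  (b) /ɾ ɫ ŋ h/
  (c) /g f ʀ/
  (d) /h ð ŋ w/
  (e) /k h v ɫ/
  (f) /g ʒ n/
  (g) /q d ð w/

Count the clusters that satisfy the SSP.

6

(a) /q s r/: profile 1-3-7 — obeys.
(b) /ɾ ɫ ŋ h/: profile 7-6-5-3 — violates.
(c) /g f ʀ/: profile 2-3-7 — obeys.
(d) /h ð ŋ w/: profile 3-4-5-8 — obeys.
(e) /k h v ɫ/: profile 1-3-4-6 — obeys.
(f) /g ʒ n/: profile 2-4-5 — obeys.
(g) /q d ð w/: profile 1-2-4-8 — obeys.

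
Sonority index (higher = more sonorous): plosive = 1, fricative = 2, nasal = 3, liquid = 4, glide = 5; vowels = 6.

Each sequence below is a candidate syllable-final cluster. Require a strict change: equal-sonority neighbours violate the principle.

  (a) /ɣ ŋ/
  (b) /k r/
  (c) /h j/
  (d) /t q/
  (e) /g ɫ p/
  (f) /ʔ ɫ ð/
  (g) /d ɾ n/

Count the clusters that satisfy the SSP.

0

(a) /ɣ ŋ/: profile 2-3 — violates.
(b) /k r/: profile 1-4 — violates.
(c) /h j/: profile 2-5 — violates.
(d) /t q/: profile 1-1 — violates.
(e) /g ɫ p/: profile 1-4-1 — violates.
(f) /ʔ ɫ ð/: profile 1-4-2 — violates.
(g) /d ɾ n/: profile 1-4-3 — violates.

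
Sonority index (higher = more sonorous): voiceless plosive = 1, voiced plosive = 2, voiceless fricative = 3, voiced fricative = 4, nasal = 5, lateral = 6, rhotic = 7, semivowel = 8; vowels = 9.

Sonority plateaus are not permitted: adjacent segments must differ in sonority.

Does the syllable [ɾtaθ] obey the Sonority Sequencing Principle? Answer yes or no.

no

Onset: /ɾ/ is a rhotic (sonority 7), /t/ is a voiceless plosive (sonority 1); then the nucleus /a/ (sonority 9).
Onset profile 7-1-9 — does not strictly rise throughout.
Coda: /θ/ is a voiceless fricative (sonority 3).
Coda profile 9-3 — falls from the nucleus.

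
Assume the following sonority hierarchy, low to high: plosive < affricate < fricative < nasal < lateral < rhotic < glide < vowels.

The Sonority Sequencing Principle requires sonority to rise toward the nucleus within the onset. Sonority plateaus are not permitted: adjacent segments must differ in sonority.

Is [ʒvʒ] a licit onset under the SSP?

/ʒ/ — fricative, sonority 3.
/v/ — fricative, sonority 3.
/ʒ/ — fricative, sonority 3.
The profile is 3-3-3. Between /ʒ/ (3) and /v/ (3) sonority does not rise, so the cluster violates the SSP.

no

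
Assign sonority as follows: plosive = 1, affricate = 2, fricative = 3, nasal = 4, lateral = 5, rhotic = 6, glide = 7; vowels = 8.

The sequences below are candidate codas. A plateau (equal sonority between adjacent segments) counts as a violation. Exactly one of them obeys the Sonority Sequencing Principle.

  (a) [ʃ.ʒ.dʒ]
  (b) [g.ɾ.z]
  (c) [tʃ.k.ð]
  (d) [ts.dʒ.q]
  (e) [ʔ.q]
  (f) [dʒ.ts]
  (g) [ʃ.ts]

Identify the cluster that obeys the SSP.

g

(a) 3-3-2 → violates
(b) 1-6-3 → violates
(c) 2-1-3 → violates
(d) 2-2-1 → violates
(e) 1-1 → violates
(f) 2-2 → violates
(g) 3-2 → obeys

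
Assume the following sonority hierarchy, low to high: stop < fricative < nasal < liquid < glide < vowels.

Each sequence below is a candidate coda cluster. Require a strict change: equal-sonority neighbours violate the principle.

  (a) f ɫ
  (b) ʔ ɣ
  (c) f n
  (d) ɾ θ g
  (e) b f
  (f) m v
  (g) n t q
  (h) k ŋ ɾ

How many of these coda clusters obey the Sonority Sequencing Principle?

2

(a) sonority 2-4: ill-formed.
(b) sonority 1-2: ill-formed.
(c) sonority 2-3: ill-formed.
(d) sonority 4-2-1: well-formed.
(e) sonority 1-2: ill-formed.
(f) sonority 3-2: well-formed.
(g) sonority 3-1-1: ill-formed.
(h) sonority 1-3-4: ill-formed.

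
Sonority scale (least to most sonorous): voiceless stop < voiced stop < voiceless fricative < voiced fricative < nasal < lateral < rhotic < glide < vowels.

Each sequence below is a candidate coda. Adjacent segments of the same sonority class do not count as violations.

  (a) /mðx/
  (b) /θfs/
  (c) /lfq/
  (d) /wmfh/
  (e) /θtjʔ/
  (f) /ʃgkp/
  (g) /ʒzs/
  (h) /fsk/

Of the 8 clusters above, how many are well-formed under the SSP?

(a) /mðx/: profile 5-4-3 — obeys.
(b) /θfs/: profile 3-3-3 — obeys.
(c) /lfq/: profile 6-3-1 — obeys.
(d) /wmfh/: profile 8-5-3-3 — obeys.
(e) /θtjʔ/: profile 3-1-8-1 — violates.
(f) /ʃgkp/: profile 3-2-1-1 — obeys.
(g) /ʒzs/: profile 4-4-3 — obeys.
(h) /fsk/: profile 3-3-1 — obeys.

7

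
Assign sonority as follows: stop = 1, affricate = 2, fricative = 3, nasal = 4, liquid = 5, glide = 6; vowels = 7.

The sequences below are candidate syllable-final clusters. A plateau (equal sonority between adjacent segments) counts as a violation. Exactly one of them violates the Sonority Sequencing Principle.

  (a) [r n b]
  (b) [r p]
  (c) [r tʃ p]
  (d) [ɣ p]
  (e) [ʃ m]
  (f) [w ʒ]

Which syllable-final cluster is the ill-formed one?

e

(a) 5-4-1 → obeys
(b) 5-1 → obeys
(c) 5-2-1 → obeys
(d) 3-1 → obeys
(e) 3-4 → violates
(f) 6-3 → obeys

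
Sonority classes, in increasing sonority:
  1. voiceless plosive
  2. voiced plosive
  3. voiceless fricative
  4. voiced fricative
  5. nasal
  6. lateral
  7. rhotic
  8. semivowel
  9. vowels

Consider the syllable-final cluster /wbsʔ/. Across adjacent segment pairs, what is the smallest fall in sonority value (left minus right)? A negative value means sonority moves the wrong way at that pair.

-1

/w/ is a semivowel (sonority 8).
/b/ is a voiced plosive (sonority 2).
/s/ is a voiceless fricative (sonority 3).
/ʔ/ is a voiceless plosive (sonority 1).
/w/→/b/: change +6.
/b/→/s/: change -1.
/s/→/ʔ/: change +2.
Minimum = -1.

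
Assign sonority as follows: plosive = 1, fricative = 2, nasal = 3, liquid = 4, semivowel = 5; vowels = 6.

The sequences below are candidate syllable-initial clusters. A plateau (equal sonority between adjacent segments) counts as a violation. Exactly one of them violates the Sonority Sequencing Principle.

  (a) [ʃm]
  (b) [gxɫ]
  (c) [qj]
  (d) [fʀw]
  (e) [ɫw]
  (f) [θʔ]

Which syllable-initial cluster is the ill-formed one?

(a) 2-3 → obeys
(b) 1-2-4 → obeys
(c) 1-5 → obeys
(d) 2-4-5 → obeys
(e) 4-5 → obeys
(f) 2-1 → violates

f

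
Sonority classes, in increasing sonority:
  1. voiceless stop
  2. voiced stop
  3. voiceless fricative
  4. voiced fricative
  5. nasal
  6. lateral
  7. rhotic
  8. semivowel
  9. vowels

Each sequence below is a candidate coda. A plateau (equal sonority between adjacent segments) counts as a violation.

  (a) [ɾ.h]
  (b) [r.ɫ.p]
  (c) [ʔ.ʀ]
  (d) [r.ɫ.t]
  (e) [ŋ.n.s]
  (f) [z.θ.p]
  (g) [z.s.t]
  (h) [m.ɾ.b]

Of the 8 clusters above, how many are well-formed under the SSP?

5

(a) sonority 7-3: well-formed.
(b) sonority 7-6-1: well-formed.
(c) sonority 1-7: ill-formed.
(d) sonority 7-6-1: well-formed.
(e) sonority 5-5-3: ill-formed.
(f) sonority 4-3-1: well-formed.
(g) sonority 4-3-1: well-formed.
(h) sonority 5-7-2: ill-formed.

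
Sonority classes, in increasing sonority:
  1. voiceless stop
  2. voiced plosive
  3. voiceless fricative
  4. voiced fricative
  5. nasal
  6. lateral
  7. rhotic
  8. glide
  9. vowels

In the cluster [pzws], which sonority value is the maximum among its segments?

8

/p/ is a voiceless stop (sonority 1).
/z/ is a voiced fricative (sonority 4).
/w/ is a glide (sonority 8).
/s/ is a voiceless fricative (sonority 3).
The maximum is 8.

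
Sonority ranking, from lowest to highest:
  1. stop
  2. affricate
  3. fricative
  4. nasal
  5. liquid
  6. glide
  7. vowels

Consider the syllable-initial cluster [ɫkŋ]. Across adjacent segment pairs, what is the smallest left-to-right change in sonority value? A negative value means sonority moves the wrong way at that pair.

-4

/ɫ/ is a liquid (sonority 5).
/k/ is a stop (sonority 1).
/ŋ/ is a nasal (sonority 4).
/ɫ/→/k/: change -4.
/k/→/ŋ/: change +3.
Minimum = -4.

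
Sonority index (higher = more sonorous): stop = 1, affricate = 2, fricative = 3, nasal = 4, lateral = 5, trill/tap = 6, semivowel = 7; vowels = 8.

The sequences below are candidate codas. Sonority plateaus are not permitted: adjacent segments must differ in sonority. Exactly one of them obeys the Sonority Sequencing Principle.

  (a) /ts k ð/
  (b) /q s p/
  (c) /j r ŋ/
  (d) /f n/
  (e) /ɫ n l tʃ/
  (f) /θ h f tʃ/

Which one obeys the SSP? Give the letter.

c

(a) /ts k ð/: profile 2-1-3 — violates.
(b) /q s p/: profile 1-3-1 — violates.
(c) /j r ŋ/: profile 7-6-4 — obeys.
(d) /f n/: profile 3-4 — violates.
(e) /ɫ n l tʃ/: profile 5-4-5-2 — violates.
(f) /θ h f tʃ/: profile 3-3-3-2 — violates.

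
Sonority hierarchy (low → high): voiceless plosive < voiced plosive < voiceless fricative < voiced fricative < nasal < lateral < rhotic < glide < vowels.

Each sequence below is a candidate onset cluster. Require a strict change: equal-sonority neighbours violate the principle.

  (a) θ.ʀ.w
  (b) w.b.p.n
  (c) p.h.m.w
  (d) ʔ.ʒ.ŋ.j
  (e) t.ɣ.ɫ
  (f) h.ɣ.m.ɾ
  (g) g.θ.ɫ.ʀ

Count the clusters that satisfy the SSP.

6

(a) 3-7-8 → obeys
(b) 8-2-1-5 → violates
(c) 1-3-5-8 → obeys
(d) 1-4-5-8 → obeys
(e) 1-4-6 → obeys
(f) 3-4-5-7 → obeys
(g) 2-3-6-7 → obeys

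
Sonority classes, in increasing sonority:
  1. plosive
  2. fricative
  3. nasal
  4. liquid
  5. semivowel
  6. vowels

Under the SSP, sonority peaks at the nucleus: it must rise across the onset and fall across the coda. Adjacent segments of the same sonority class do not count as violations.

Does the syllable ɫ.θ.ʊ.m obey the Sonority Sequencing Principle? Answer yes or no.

no

Onset: /ɫ/ is a liquid (sonority 4), /θ/ is a fricative (sonority 2); then the nucleus /ʊ/ (sonority 6).
Onset profile 4-2-6 — does not rise throughout.
Coda: /m/ is a nasal (sonority 3).
Coda profile 6-3 — falls from the nucleus.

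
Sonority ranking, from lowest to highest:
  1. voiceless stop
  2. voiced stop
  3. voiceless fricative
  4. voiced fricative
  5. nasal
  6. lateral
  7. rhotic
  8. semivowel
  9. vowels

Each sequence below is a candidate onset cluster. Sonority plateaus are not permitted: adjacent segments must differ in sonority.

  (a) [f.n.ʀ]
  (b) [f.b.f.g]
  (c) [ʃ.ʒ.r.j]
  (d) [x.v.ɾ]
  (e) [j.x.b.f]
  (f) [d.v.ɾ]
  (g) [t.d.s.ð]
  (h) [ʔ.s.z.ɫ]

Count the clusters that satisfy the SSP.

6

(a) sonority 3-5-7: well-formed.
(b) sonority 3-2-3-2: ill-formed.
(c) sonority 3-4-7-8: well-formed.
(d) sonority 3-4-7: well-formed.
(e) sonority 8-3-2-3: ill-formed.
(f) sonority 2-4-7: well-formed.
(g) sonority 1-2-3-4: well-formed.
(h) sonority 1-3-4-6: well-formed.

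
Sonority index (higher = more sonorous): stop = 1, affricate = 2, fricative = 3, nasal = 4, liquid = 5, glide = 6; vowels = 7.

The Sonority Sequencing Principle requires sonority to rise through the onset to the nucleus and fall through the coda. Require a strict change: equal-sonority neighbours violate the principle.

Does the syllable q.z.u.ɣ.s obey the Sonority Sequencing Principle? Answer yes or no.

Onset: /q/ is a stop (sonority 1), /z/ is a fricative (sonority 3); then the nucleus /u/ (sonority 7).
Onset profile 1-3-7 — rises to the nucleus.
Coda: /ɣ/ is a fricative (sonority 3), /s/ is a fricative (sonority 3).
Coda profile 7-3-3 — does not strictly fall throughout.

no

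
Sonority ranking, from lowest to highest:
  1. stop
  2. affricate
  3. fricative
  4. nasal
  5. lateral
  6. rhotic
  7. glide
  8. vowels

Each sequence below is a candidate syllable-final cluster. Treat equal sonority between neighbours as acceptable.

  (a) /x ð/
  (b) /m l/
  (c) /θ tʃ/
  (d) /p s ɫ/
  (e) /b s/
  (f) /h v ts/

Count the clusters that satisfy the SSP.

3

(a) 3-3 → obeys
(b) 4-5 → violates
(c) 3-2 → obeys
(d) 1-3-5 → violates
(e) 1-3 → violates
(f) 3-3-2 → obeys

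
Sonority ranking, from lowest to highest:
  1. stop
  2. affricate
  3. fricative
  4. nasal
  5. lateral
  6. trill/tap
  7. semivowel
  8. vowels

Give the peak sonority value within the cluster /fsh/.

/f/ is a fricative (sonority 3).
/s/ is a fricative (sonority 3).
/h/ is a fricative (sonority 3).
The maximum is 3.

3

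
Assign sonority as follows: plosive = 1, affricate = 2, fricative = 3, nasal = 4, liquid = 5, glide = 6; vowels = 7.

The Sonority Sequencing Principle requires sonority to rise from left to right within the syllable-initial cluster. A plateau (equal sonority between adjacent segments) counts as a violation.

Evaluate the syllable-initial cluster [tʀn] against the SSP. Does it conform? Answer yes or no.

/t/: plosive = 1.
/ʀ/: liquid = 5.
/n/: nasal = 4.
The profile is 1-5-4. Between /ʀ/ (5) and /n/ (4) sonority does not rise, so the cluster violates the SSP.

no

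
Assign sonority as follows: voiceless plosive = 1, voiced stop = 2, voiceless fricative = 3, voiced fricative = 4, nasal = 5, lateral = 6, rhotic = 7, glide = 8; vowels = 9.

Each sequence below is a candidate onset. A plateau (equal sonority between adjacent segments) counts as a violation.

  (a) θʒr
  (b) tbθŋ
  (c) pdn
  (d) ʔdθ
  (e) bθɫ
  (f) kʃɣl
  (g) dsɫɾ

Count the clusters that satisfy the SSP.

(a) 3-4-7 → obeys
(b) 1-2-3-5 → obeys
(c) 1-2-5 → obeys
(d) 1-2-3 → obeys
(e) 2-3-6 → obeys
(f) 1-3-4-6 → obeys
(g) 2-3-6-7 → obeys

7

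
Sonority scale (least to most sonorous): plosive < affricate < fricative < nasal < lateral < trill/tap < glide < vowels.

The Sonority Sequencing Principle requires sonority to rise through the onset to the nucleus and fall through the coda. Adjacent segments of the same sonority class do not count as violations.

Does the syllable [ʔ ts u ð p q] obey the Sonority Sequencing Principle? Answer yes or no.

yes

Onset: /ʔ/ is a plosive (sonority 1), /ts/ is an affricate (sonority 2); then the nucleus /u/ (sonority 8).
Onset profile 1-2-8 — rises to the nucleus.
Coda: /ð/ is a fricative (sonority 3), /p/ is a plosive (sonority 1), /q/ is a plosive (sonority 1).
Coda profile 8-3-1-1 — falls from the nucleus.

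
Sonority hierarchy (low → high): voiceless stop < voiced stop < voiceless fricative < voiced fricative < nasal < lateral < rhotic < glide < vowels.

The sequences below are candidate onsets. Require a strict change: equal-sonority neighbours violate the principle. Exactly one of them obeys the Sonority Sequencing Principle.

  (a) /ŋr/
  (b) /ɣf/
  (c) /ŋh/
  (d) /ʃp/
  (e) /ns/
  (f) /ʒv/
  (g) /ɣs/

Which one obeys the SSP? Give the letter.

a

(a) sonority 5-7: well-formed.
(b) sonority 4-3: ill-formed.
(c) sonority 5-3: ill-formed.
(d) sonority 3-1: ill-formed.
(e) sonority 5-3: ill-formed.
(f) sonority 4-4: ill-formed.
(g) sonority 4-3: ill-formed.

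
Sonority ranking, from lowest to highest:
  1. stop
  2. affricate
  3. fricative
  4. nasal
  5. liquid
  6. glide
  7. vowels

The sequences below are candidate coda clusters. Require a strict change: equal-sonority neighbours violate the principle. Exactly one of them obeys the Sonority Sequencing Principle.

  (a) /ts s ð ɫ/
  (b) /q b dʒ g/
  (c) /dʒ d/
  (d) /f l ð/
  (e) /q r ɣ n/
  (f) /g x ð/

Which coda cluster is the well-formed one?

c

(a) sonority 2-3-3-5: ill-formed.
(b) sonority 1-1-2-1: ill-formed.
(c) sonority 2-1: well-formed.
(d) sonority 3-5-3: ill-formed.
(e) sonority 1-5-3-4: ill-formed.
(f) sonority 1-3-3: ill-formed.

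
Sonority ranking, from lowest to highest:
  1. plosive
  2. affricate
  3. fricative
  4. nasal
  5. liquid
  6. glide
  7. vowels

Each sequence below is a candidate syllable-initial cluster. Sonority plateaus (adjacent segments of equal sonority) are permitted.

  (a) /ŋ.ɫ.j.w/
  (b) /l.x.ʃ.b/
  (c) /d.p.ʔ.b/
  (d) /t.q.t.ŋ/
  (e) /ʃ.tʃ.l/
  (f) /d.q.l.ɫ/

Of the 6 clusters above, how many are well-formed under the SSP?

(a) sonority 4-5-6-6: well-formed.
(b) sonority 5-3-3-1: ill-formed.
(c) sonority 1-1-1-1: well-formed.
(d) sonority 1-1-1-4: well-formed.
(e) sonority 3-2-5: ill-formed.
(f) sonority 1-1-5-5: well-formed.

4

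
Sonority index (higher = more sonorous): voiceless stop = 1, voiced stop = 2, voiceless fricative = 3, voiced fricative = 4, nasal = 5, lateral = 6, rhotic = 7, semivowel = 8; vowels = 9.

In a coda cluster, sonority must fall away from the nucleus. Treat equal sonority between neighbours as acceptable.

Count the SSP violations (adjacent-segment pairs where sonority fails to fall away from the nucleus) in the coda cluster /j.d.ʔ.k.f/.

/j/ is a semivowel (sonority 8).
/d/ is a voiced stop (sonority 2).
/ʔ/ is a voiceless stop (sonority 1).
/k/ is a voiceless stop (sonority 1).
/f/ is a voiceless fricative (sonority 3).
/j/→/d/: 8→2 (falls) — ok.
/d/→/ʔ/: 2→1 (falls) — ok.
/ʔ/→/k/: 1→1 (plateau, allowed) — ok.
/k/→/f/: 1→3 (does not fall) — violation.

1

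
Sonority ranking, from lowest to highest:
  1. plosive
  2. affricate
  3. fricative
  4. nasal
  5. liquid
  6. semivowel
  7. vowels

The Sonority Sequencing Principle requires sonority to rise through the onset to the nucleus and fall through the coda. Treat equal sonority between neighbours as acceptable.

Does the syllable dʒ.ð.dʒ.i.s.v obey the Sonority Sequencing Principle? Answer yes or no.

no

Onset: /dʒ/ is an affricate (sonority 2), /ð/ is a fricative (sonority 3), /dʒ/ is an affricate (sonority 2); then the nucleus /i/ (sonority 7).
Onset profile 2-3-2-7 — does not rise throughout.
Coda: /s/ is a fricative (sonority 3), /v/ is a fricative (sonority 3).
Coda profile 7-3-3 — falls from the nucleus.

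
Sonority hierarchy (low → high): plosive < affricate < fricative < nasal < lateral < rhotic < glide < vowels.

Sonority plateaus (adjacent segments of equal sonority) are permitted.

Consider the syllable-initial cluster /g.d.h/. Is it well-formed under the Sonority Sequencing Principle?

/g/ is a plosive (sonority 1).
/d/ is a plosive (sonority 1).
/h/ is a fricative (sonority 3).
The profile 1-1-3 is non-decreasing (plateaus allowed), so the syllable-initial cluster satisfies the SSP.

yes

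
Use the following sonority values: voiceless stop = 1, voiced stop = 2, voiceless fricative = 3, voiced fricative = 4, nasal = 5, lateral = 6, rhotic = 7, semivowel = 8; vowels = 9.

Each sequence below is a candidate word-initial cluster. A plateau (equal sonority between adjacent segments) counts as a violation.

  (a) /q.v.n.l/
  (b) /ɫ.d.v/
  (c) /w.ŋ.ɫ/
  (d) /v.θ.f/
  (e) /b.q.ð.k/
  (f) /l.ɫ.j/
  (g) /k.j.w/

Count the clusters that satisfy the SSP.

1

(a) /q.v.n.l/: profile 1-4-5-6 — obeys.
(b) /ɫ.d.v/: profile 6-2-4 — violates.
(c) /w.ŋ.ɫ/: profile 8-5-6 — violates.
(d) /v.θ.f/: profile 4-3-3 — violates.
(e) /b.q.ð.k/: profile 2-1-4-1 — violates.
(f) /l.ɫ.j/: profile 6-6-8 — violates.
(g) /k.j.w/: profile 1-8-8 — violates.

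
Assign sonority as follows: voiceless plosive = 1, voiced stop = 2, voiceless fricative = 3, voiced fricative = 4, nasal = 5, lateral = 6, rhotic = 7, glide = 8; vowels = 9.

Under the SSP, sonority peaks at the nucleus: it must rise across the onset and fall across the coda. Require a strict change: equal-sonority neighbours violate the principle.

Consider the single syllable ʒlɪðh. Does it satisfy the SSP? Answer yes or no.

yes

Onset: /ʒ/ is a voiced fricative (sonority 4), /l/ is a lateral (sonority 6); then the nucleus /ɪ/ (sonority 9).
Onset profile 4-6-9 — rises to the nucleus.
Coda: /ð/ is a voiced fricative (sonority 4), /h/ is a voiceless fricative (sonority 3).
Coda profile 9-4-3 — falls from the nucleus.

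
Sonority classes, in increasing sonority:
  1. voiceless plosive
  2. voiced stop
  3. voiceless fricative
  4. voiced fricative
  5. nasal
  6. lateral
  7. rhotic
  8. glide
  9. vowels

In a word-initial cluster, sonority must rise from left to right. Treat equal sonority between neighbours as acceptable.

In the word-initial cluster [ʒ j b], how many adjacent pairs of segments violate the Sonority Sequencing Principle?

/ʒ/ — voiced fricative, sonority 4.
/j/ — glide, sonority 8.
/b/ — voiced stop, sonority 2.
/ʒ/→/j/: 4→8 (rises) — ok.
/j/→/b/: 8→2 (does not rise) — violation.

1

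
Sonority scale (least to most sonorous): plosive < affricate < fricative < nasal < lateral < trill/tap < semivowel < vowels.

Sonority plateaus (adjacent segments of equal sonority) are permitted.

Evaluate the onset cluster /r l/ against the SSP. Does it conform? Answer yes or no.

/r/: trill/tap = 6.
/l/: lateral = 5.
The profile is 6-5. Between /r/ (6) and /l/ (5) sonority does not rise, so the cluster violates the SSP.

no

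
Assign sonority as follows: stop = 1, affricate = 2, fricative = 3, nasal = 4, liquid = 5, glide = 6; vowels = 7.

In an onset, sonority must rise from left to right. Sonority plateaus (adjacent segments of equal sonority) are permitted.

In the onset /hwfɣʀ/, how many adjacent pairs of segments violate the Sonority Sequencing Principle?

1

/h/: fricative = 3.
/w/: glide = 6.
/f/: fricative = 3.
/ɣ/: fricative = 3.
/ʀ/: liquid = 5.
/h/→/w/: 3→6 (rises) — ok.
/w/→/f/: 6→3 (does not rise) — violation.
/f/→/ɣ/: 3→3 (plateau, allowed) — ok.
/ɣ/→/ʀ/: 3→5 (rises) — ok.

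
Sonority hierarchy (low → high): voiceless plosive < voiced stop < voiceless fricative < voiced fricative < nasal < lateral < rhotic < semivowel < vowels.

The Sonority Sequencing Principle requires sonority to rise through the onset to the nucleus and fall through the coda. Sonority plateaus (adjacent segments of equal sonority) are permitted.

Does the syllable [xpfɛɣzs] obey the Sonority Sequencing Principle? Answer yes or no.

Onset: /x/ is a voiceless fricative (sonority 3), /p/ is a voiceless plosive (sonority 1), /f/ is a voiceless fricative (sonority 3); then the nucleus /ɛ/ (sonority 9).
Onset profile 3-1-3-9 — does not rise throughout.
Coda: /ɣ/ is a voiced fricative (sonority 4), /z/ is a voiced fricative (sonority 4), /s/ is a voiceless fricative (sonority 3).
Coda profile 9-4-4-3 — falls from the nucleus.

no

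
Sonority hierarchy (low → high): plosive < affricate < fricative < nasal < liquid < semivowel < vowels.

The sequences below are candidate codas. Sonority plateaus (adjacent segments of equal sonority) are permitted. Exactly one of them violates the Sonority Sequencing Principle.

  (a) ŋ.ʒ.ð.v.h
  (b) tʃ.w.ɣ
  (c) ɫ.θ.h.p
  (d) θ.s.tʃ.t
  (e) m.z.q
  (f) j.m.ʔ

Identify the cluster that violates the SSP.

b

(a) ŋ.ʒ.ð.v.h: profile 4-3-3-3-3 — obeys.
(b) tʃ.w.ɣ: profile 2-6-3 — violates.
(c) ɫ.θ.h.p: profile 5-3-3-1 — obeys.
(d) θ.s.tʃ.t: profile 3-3-2-1 — obeys.
(e) m.z.q: profile 4-3-1 — obeys.
(f) j.m.ʔ: profile 6-4-1 — obeys.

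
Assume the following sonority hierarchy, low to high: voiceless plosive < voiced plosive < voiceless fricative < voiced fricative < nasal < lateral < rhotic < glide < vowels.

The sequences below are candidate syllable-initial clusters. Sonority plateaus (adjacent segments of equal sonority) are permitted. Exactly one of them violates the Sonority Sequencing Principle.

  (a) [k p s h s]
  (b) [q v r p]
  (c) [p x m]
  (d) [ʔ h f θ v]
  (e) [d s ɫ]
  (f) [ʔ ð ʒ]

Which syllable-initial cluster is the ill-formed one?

(a) sonority 1-1-3-3-3: well-formed.
(b) sonority 1-4-7-1: ill-formed.
(c) sonority 1-3-5: well-formed.
(d) sonority 1-3-3-3-4: well-formed.
(e) sonority 2-3-6: well-formed.
(f) sonority 1-4-4: well-formed.

b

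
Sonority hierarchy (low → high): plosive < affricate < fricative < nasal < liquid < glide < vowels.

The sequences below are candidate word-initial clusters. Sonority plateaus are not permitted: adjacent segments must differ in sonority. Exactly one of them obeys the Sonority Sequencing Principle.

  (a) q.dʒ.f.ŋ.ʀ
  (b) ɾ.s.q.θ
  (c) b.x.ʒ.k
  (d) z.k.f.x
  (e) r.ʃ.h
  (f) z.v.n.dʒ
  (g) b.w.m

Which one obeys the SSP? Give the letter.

(a) sonority 1-2-3-4-5: well-formed.
(b) sonority 5-3-1-3: ill-formed.
(c) sonority 1-3-3-1: ill-formed.
(d) sonority 3-1-3-3: ill-formed.
(e) sonority 5-3-3: ill-formed.
(f) sonority 3-3-4-2: ill-formed.
(g) sonority 1-6-4: ill-formed.

a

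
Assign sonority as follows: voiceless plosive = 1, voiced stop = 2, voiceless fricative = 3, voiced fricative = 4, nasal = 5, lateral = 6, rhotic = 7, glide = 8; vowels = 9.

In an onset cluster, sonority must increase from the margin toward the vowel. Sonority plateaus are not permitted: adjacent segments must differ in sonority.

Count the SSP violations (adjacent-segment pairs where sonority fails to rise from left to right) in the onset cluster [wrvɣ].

3

/w/ — glide, sonority 8.
/r/ — rhotic, sonority 7.
/v/ — voiced fricative, sonority 4.
/ɣ/ — voiced fricative, sonority 4.
/w/→/r/: 8→7 (does not rise) — violation.
/r/→/v/: 7→4 (does not rise) — violation.
/v/→/ɣ/: 4→4 (plateau) — violation.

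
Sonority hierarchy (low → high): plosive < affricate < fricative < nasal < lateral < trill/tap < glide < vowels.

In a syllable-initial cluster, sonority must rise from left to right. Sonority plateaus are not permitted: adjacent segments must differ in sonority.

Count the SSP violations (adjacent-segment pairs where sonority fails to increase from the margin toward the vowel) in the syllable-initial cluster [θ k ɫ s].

2

/θ/: fricative = 3.
/k/: plosive = 1.
/ɫ/: lateral = 5.
/s/: fricative = 3.
/θ/→/k/: 3→1 (does not rise) — violation.
/k/→/ɫ/: 1→5 (rises) — ok.
/ɫ/→/s/: 5→3 (does not rise) — violation.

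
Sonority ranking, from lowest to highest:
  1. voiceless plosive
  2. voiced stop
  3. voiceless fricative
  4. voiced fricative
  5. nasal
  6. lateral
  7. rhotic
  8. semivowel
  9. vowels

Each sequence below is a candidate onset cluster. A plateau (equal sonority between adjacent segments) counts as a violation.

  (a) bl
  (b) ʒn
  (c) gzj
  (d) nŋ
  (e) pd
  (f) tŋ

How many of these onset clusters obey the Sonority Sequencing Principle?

5

(a) 2-6 → obeys
(b) 4-5 → obeys
(c) 2-4-8 → obeys
(d) 5-5 → violates
(e) 1-2 → obeys
(f) 1-5 → obeys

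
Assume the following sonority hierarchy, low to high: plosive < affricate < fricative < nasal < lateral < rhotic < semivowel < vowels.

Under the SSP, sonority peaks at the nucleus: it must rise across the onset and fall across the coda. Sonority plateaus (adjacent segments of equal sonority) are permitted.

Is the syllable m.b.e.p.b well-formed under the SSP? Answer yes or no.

no

Onset: /m/ is a nasal (sonority 4), /b/ is a plosive (sonority 1); then the nucleus /e/ (sonority 8).
Onset profile 4-1-8 — does not rise throughout.
Coda: /p/ is a plosive (sonority 1), /b/ is a plosive (sonority 1).
Coda profile 8-1-1 — falls from the nucleus.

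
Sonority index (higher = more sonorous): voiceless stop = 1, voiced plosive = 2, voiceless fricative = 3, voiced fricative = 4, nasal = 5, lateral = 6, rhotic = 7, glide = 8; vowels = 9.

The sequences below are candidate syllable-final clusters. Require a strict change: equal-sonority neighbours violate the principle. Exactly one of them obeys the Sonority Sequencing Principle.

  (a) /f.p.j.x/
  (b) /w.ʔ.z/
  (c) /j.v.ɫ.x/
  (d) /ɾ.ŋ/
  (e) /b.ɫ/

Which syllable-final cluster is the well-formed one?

(a) /f.p.j.x/: profile 3-1-8-3 — violates.
(b) /w.ʔ.z/: profile 8-1-4 — violates.
(c) /j.v.ɫ.x/: profile 8-4-6-3 — violates.
(d) /ɾ.ŋ/: profile 7-5 — obeys.
(e) /b.ɫ/: profile 2-6 — violates.

d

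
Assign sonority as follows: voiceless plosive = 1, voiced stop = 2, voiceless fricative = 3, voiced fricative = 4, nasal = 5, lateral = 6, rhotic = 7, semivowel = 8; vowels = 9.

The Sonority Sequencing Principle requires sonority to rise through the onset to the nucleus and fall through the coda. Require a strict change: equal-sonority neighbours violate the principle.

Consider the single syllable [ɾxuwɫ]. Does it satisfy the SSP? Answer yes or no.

no

Onset: /ɾ/ is a rhotic (sonority 7), /x/ is a voiceless fricative (sonority 3); then the nucleus /u/ (sonority 9).
Onset profile 7-3-9 — does not strictly rise throughout.
Coda: /w/ is a semivowel (sonority 8), /ɫ/ is a lateral (sonority 6).
Coda profile 9-8-6 — falls from the nucleus.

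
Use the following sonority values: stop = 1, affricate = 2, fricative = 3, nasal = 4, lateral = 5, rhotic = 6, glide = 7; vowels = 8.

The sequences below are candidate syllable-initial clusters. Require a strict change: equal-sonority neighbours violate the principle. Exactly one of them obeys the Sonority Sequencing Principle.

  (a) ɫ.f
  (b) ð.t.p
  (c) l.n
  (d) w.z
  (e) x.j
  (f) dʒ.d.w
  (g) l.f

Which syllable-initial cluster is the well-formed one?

(a) sonority 5-3: ill-formed.
(b) sonority 3-1-1: ill-formed.
(c) sonority 5-4: ill-formed.
(d) sonority 7-3: ill-formed.
(e) sonority 3-7: well-formed.
(f) sonority 2-1-7: ill-formed.
(g) sonority 5-3: ill-formed.

e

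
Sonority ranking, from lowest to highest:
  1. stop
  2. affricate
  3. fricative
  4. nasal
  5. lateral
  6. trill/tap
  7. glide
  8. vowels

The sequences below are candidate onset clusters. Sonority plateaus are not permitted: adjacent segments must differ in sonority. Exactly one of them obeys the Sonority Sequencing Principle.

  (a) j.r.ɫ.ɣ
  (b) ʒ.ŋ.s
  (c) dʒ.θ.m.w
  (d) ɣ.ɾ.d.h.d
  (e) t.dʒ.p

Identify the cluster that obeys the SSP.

c

(a) j.r.ɫ.ɣ: profile 7-6-5-3 — violates.
(b) ʒ.ŋ.s: profile 3-4-3 — violates.
(c) dʒ.θ.m.w: profile 2-3-4-7 — obeys.
(d) ɣ.ɾ.d.h.d: profile 3-6-1-3-1 — violates.
(e) t.dʒ.p: profile 1-2-1 — violates.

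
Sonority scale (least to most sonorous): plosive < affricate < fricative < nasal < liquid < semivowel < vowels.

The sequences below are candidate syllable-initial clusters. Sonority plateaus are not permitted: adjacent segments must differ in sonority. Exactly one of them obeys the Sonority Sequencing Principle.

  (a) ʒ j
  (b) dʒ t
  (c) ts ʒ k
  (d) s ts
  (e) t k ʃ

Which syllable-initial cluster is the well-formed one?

(a) ʒ j: profile 3-6 — obeys.
(b) dʒ t: profile 2-1 — violates.
(c) ts ʒ k: profile 2-3-1 — violates.
(d) s ts: profile 3-2 — violates.
(e) t k ʃ: profile 1-1-3 — violates.

a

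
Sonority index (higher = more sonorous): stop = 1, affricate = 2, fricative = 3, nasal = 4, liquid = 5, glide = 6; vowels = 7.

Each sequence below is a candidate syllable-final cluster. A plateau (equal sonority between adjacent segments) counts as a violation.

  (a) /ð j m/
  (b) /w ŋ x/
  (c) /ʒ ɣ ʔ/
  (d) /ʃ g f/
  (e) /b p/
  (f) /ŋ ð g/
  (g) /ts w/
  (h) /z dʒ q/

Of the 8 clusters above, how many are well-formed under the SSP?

(a) sonority 3-6-4: ill-formed.
(b) sonority 6-4-3: well-formed.
(c) sonority 3-3-1: ill-formed.
(d) sonority 3-1-3: ill-formed.
(e) sonority 1-1: ill-formed.
(f) sonority 4-3-1: well-formed.
(g) sonority 2-6: ill-formed.
(h) sonority 3-2-1: well-formed.

3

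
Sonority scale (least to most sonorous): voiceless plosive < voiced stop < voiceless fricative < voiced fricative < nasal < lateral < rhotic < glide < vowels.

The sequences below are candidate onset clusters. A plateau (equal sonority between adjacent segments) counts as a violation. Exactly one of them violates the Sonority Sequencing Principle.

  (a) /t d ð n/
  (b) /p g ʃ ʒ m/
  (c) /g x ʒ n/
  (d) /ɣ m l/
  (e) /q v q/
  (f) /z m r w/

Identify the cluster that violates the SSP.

e

(a) sonority 1-2-4-5: well-formed.
(b) sonority 1-2-3-4-5: well-formed.
(c) sonority 2-3-4-5: well-formed.
(d) sonority 4-5-6: well-formed.
(e) sonority 1-4-1: ill-formed.
(f) sonority 4-5-7-8: well-formed.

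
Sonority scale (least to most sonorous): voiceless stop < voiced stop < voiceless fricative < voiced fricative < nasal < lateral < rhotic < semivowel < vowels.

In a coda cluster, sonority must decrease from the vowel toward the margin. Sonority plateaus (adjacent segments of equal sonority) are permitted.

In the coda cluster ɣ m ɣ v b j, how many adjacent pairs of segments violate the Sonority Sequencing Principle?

2

/ɣ/ — voiced fricative, sonority 4.
/m/ — nasal, sonority 5.
/ɣ/ — voiced fricative, sonority 4.
/v/ — voiced fricative, sonority 4.
/b/ — voiced stop, sonority 2.
/j/ — semivowel, sonority 8.
/ɣ/→/m/: 4→5 (does not fall) — violation.
/m/→/ɣ/: 5→4 (falls) — ok.
/ɣ/→/v/: 4→4 (plateau, allowed) — ok.
/v/→/b/: 4→2 (falls) — ok.
/b/→/j/: 2→8 (does not fall) — violation.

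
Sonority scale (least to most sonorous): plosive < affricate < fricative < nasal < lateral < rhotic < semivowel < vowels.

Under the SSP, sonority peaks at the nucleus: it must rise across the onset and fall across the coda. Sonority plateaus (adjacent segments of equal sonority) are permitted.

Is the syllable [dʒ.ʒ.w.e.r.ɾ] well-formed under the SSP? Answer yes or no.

Onset: /dʒ/ is an affricate (sonority 2), /ʒ/ is a fricative (sonority 3), /w/ is a semivowel (sonority 7); then the nucleus /e/ (sonority 8).
Onset profile 2-3-7-8 — rises to the nucleus.
Coda: /r/ is a rhotic (sonority 6), /ɾ/ is a rhotic (sonority 6).
Coda profile 8-6-6 — falls from the nucleus.

yes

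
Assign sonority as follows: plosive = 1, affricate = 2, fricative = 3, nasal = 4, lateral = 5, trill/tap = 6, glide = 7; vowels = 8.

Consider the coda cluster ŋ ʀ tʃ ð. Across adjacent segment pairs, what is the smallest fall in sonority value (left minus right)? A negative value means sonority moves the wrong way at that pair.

-2

/ŋ/ is a nasal (sonority 4).
/ʀ/ is a trill/tap (sonority 6).
/tʃ/ is an affricate (sonority 2).
/ð/ is a fricative (sonority 3).
/ŋ/→/ʀ/: change -2.
/ʀ/→/tʃ/: change +4.
/tʃ/→/ð/: change -1.
Minimum = -2.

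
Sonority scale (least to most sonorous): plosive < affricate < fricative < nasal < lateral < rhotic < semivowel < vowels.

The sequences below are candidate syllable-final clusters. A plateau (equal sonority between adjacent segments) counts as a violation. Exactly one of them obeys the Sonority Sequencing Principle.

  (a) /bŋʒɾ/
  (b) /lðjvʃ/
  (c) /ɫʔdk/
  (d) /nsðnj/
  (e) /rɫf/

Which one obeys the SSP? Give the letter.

e

(a) sonority 1-4-3-6: ill-formed.
(b) sonority 5-3-7-3-3: ill-formed.
(c) sonority 5-1-1-1: ill-formed.
(d) sonority 4-3-3-4-7: ill-formed.
(e) sonority 6-5-3: well-formed.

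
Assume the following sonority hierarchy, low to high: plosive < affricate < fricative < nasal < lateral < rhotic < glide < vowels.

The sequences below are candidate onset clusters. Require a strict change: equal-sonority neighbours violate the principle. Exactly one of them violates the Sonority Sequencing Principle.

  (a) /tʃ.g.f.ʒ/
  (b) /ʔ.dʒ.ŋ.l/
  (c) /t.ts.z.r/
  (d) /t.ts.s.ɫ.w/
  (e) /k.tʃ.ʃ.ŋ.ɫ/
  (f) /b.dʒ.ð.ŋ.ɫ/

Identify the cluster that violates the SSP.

a

(a) /tʃ.g.f.ʒ/: profile 2-1-3-3 — violates.
(b) /ʔ.dʒ.ŋ.l/: profile 1-2-4-5 — obeys.
(c) /t.ts.z.r/: profile 1-2-3-6 — obeys.
(d) /t.ts.s.ɫ.w/: profile 1-2-3-5-7 — obeys.
(e) /k.tʃ.ʃ.ŋ.ɫ/: profile 1-2-3-4-5 — obeys.
(f) /b.dʒ.ð.ŋ.ɫ/: profile 1-2-3-4-5 — obeys.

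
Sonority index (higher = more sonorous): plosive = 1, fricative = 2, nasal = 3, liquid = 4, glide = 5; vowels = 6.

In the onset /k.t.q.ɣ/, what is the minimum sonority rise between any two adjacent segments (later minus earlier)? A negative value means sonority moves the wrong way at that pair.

0

/k/ — plosive, sonority 1.
/t/ — plosive, sonority 1.
/q/ — plosive, sonority 1.
/ɣ/ — fricative, sonority 2.
/k/→/t/: change +0.
/t/→/q/: change +0.
/q/→/ɣ/: change +1.
Minimum = 0.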